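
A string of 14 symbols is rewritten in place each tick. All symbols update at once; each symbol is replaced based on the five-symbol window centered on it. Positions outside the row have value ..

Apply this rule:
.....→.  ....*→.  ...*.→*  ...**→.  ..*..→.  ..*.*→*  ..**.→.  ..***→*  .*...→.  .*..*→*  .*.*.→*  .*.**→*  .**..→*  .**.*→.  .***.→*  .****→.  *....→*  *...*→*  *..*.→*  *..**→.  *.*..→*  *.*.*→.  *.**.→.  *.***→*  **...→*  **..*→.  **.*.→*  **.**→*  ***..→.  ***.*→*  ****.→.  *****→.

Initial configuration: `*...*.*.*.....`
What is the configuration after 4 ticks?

******..*...**

tick 1: ..****.**.*...
tick 2: ..*..**..**.*.
tick 3: .*.*..*....**.
tick 4: ******..*...**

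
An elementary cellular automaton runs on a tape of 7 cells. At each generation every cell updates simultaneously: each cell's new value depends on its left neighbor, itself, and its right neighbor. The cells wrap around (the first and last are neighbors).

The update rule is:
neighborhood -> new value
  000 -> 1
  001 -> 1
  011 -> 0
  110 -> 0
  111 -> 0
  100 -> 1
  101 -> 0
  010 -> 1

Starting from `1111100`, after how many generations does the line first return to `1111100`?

2

generation 1: 0000011
generation 2: 1111100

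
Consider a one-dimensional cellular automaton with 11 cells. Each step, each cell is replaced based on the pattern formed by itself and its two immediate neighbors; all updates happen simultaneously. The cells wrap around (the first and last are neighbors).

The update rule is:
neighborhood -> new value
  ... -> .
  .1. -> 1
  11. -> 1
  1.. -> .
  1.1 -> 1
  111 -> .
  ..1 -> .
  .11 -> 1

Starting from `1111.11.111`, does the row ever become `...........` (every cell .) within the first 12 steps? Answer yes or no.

no

...111111..
...1....1..
...1....1..  (fixed point — unchanged through step 12)
step 12 is ...1....1.., still not uniform .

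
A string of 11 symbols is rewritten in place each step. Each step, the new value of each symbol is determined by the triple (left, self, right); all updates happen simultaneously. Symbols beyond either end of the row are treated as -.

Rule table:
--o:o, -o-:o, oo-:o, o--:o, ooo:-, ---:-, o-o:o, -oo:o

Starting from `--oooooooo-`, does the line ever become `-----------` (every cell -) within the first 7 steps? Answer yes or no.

no

-oo------oo
oooo----ooo
o--oo--oo-o
ooooooooooo
o---------o
oo-------oo
ooo-----ooo
step 7 is ooo-----ooo, still not uniform -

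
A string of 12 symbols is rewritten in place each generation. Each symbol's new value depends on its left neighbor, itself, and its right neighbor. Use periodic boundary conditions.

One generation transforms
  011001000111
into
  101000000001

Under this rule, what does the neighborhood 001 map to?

At position 4 the neighborhood is 001; the next row has 0 there.

0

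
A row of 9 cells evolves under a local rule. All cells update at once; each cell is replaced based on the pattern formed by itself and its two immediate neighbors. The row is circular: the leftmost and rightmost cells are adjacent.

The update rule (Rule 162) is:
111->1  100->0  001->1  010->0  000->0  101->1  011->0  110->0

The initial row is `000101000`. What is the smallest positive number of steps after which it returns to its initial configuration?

001010000
010100000
101000000
010000001
100000010
000000101
000001010
000010100
000101000

9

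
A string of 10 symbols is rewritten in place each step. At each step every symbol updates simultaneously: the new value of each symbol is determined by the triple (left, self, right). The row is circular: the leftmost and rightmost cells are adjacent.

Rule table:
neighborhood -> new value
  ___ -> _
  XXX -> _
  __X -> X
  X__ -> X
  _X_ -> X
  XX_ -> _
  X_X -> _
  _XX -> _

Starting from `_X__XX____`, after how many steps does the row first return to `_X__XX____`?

XXXX__X___
____XXXX_X
X__X_____X
_XXXX___X_
X____X_XXX
_X__XX____

6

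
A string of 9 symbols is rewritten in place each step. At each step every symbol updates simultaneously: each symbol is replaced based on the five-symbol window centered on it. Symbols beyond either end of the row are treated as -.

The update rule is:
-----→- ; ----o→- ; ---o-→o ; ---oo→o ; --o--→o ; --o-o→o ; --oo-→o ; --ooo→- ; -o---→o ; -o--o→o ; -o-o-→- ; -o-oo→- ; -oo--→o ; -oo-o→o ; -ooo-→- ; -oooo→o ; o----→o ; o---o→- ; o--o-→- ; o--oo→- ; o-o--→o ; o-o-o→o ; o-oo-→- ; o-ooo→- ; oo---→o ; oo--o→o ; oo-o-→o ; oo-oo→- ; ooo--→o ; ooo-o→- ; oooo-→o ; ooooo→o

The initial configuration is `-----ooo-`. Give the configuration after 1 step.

----o--oo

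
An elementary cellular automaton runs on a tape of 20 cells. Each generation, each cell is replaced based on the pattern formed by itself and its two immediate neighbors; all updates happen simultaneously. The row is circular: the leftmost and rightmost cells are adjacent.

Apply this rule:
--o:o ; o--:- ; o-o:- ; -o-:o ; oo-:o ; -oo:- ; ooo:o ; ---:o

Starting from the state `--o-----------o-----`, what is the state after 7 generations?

ooo-ooooooooooo-oooo
ooo--oooooooooo--ooo
ooo-o-ooooooooo-o-oo
ooo-o--oooooooo-o--o
ooo-o-o-ooooooo-o-o-
-oo-o-o--oooooo-o-o-
o-o-o-o-o-ooooo-o-o-

o-o-o-o-o-ooooo-o-o-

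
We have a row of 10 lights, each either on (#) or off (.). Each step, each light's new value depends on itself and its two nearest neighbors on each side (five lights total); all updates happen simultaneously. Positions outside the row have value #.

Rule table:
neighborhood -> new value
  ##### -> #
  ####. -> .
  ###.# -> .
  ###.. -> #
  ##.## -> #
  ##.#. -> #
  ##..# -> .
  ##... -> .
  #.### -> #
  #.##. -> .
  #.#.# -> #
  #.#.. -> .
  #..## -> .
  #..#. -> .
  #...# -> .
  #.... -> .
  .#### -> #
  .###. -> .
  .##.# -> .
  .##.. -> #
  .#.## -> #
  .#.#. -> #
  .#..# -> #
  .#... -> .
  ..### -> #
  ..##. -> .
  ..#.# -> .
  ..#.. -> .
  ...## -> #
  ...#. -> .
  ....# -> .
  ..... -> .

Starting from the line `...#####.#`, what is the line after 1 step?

..####..##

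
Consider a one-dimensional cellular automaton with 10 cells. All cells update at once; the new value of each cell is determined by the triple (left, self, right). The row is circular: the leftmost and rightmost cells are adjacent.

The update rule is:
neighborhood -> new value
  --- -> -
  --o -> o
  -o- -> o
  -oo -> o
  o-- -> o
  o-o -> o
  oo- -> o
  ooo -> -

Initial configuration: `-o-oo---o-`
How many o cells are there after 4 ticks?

7

oooooo-ooo
-----ooo--
----oo-oo-
---ooooooo
count of o: 7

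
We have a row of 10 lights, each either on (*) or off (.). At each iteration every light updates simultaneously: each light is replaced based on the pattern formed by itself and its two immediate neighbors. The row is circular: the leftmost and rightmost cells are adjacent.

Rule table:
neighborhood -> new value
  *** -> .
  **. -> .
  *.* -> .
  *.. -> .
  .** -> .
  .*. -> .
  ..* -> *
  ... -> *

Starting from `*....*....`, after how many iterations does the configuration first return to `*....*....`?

..***..***
.*....*...
*..***..**
..*....*..
**..***..*
...*....*.
***..***..
....*....*
.***..***.
*....*....

10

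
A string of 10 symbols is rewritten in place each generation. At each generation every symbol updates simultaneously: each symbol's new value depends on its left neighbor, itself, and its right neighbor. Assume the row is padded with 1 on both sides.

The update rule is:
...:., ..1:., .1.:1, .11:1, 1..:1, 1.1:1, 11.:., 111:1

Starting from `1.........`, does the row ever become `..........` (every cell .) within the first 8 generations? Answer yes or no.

no

generation 1: .1........
generation 2: 111.......
generation 3: 11.1......
generation 4: 1.111.....
generation 5: .111.1....
generation 6: 111.111...
generation 7: 11.111.1..
generation 8: 1.111.111.
generation 8 is 1.111.111., still not uniform .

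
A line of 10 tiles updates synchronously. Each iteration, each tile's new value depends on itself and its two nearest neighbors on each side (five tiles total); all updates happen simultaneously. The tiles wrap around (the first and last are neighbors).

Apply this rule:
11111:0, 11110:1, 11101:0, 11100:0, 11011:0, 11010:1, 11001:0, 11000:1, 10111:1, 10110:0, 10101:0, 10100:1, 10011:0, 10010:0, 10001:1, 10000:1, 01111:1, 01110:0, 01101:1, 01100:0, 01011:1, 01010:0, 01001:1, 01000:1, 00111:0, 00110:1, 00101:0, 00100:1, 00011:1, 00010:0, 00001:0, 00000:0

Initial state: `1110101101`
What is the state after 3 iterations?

1101010101
0010000011
0011100110

0011100110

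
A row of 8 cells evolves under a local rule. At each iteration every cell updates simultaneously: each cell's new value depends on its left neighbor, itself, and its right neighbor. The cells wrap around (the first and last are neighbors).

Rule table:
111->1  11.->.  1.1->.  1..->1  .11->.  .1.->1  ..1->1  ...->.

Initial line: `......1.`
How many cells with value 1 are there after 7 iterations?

5

.....111
1...1.1.
11.11.1.
......1.  (repeats iteration 0; period 4)
iteration 7: 11.11.1.
count of 1: 5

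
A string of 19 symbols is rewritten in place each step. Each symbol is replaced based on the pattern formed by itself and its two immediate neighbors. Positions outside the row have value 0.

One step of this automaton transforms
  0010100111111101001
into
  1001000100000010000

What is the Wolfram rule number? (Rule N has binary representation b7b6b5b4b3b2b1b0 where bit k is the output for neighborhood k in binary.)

position 8: 111 → 0  (bit 7 = 0)
position 13: 110 → 0  (bit 6 = 0)
position 3: 101 → 1  (bit 5 = 1)
position 5: 100 → 0  (bit 4 = 0)
position 7: 011 → 1  (bit 3 = 1)
position 2: 010 → 0  (bit 2 = 0)
position 1: 001 → 0  (bit 1 = 0)
position 0: 000 → 1  (bit 0 = 1)
bits b7..b0 = 00101001 = 41

41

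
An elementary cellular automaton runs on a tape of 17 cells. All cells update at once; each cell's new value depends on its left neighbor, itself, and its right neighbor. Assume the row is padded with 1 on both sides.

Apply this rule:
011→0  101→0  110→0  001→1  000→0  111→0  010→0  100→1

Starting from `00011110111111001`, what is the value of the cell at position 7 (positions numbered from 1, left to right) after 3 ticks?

0

tick 1: 10100000000000110
tick 2: 00010000000001000
tick 3: 10101000000010101
position 7 holds 0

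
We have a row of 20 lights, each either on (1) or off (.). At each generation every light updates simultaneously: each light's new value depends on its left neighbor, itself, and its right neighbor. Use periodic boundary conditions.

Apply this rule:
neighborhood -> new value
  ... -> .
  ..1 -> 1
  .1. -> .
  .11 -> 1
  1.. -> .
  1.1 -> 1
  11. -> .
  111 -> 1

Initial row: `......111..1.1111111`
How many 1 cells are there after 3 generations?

11

generation 1: .....111..1.1111111.
generation 2: ....111..1.1111111..
generation 3: ...111..1.1111111...
count of 1: 11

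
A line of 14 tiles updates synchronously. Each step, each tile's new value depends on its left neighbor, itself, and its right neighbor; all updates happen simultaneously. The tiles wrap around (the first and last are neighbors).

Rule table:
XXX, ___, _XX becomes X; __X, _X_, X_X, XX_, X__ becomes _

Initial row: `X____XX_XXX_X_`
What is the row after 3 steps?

____XXX____XXX

step 1: __XX_X__XX____
step 2: X_X_____X__XXX
step 3: ____XXX____XXX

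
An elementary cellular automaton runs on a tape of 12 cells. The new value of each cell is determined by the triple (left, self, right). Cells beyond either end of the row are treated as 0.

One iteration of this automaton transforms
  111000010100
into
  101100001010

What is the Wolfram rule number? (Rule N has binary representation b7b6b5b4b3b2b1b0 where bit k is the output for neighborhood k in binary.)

position 1: 111 → 0  (bit 7 = 0)
position 2: 110 → 1  (bit 6 = 1)
position 8: 101 → 1  (bit 5 = 1)
position 3: 100 → 1  (bit 4 = 1)
position 0: 011 → 1  (bit 3 = 1)
position 7: 010 → 0  (bit 2 = 0)
position 6: 001 → 0  (bit 1 = 0)
position 4: 000 → 0  (bit 0 = 0)
bits b7..b0 = 01111000 = 120

120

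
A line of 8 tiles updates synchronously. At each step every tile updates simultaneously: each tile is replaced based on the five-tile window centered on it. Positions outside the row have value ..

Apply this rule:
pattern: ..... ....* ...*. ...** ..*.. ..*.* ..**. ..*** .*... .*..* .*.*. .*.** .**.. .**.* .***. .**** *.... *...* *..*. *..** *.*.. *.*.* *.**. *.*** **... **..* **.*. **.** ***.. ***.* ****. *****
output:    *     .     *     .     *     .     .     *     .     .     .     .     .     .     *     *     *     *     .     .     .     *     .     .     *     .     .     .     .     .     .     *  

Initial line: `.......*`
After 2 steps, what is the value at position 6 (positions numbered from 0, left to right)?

.

*****.**
***.....
position 6 holds .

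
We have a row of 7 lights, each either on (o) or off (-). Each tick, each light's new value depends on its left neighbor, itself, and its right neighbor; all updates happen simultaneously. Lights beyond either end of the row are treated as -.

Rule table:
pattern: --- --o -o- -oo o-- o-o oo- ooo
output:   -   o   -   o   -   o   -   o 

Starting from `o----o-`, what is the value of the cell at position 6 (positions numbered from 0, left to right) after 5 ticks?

-

----o--
---o---
--o----
-o-----
o------
position 6 holds -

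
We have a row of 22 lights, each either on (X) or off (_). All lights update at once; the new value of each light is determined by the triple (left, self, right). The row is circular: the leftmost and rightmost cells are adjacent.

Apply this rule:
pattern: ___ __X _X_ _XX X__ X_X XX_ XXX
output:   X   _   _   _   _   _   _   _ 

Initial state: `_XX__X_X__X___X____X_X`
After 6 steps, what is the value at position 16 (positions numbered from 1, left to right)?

____________X___XX____
XXXXXXXXXXX___X____XXX
____________X___XX____  (repeats step 1; period 2)
step 6: XXXXXXXXXXX___X____XXX
position 16 holds _

_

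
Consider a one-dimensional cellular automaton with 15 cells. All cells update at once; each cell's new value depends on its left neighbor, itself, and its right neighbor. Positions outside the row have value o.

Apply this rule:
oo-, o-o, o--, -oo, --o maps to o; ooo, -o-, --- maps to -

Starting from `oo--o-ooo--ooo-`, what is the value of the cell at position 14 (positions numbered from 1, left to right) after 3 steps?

-ooo-oo-oooo-oo
oo-oooooo--ooo-
-ooo----oooo-oo
position 14 holds o

o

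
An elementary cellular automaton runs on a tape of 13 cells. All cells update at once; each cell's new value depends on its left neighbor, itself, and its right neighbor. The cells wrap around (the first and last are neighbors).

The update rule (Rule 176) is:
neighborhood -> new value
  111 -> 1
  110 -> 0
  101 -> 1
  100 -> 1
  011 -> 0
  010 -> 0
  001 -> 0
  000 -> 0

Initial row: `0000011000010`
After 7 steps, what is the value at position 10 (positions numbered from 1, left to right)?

0000000100001
1000000010000
0100000001000
0010000000100
0001000000010
0000100000001
1000010000000
position 10 holds 0

0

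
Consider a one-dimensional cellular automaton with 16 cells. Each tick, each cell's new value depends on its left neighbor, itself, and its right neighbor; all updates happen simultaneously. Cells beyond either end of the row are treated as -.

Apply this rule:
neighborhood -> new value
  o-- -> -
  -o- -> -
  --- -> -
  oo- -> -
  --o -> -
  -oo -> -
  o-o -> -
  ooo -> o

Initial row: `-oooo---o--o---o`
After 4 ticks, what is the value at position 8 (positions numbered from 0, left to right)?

-

tick 1: --oo------------
tick 2: ----------------
tick 3: ----------------  (fixed point — unchanged through tick 4)
position 8 holds -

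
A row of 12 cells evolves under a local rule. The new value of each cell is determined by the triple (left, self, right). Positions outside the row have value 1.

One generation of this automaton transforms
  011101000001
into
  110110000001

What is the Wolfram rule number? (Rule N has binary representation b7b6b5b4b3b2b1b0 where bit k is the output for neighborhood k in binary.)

104

position 2: 111 → 0  (bit 7 = 0)
position 3: 110 → 1  (bit 6 = 1)
position 0: 101 → 1  (bit 5 = 1)
position 6: 100 → 0  (bit 4 = 0)
position 1: 011 → 1  (bit 3 = 1)
position 5: 010 → 0  (bit 2 = 0)
position 10: 001 → 0  (bit 1 = 0)
position 7: 000 → 0  (bit 0 = 0)
bits b7..b0 = 01101000 = 104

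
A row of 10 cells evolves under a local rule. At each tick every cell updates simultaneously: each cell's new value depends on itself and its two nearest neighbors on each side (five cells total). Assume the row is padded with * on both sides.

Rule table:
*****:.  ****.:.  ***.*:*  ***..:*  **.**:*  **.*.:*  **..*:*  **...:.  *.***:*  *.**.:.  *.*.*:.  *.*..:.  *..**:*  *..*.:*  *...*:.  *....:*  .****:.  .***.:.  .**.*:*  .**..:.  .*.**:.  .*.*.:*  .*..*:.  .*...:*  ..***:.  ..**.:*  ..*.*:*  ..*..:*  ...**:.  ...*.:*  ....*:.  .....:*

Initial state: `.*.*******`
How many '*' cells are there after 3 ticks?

3

*..*......
********..
.......***
count of *: 3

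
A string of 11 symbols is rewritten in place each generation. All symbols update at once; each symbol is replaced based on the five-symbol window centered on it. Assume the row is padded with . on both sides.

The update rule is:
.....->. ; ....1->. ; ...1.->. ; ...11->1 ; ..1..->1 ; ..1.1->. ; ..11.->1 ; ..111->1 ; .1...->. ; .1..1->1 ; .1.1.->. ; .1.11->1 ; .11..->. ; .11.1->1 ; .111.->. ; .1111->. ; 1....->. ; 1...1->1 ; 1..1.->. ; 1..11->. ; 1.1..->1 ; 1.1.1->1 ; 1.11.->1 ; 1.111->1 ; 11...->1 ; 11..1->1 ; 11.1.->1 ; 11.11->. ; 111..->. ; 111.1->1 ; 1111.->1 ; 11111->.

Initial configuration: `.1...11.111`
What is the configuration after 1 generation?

.1.1111.1..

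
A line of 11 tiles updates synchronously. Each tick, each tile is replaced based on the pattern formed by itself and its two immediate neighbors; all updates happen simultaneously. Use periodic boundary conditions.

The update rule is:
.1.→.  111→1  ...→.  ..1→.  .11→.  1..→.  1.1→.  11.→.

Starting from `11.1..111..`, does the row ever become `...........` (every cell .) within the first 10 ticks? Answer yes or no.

tick 1: .......1...
tick 2: ...........
all cells are . at tick 2

yes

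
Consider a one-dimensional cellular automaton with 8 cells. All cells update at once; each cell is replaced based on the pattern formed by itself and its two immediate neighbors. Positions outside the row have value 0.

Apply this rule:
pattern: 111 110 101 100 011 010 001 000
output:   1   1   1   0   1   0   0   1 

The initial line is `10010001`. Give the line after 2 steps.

00000100
11110001

11110001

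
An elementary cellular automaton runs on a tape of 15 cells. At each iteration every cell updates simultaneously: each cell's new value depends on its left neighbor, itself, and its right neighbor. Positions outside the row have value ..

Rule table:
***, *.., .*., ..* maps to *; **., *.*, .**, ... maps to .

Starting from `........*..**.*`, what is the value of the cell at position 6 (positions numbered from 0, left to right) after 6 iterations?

*

iteration 1: .......****...*
iteration 2: ......*.**.*.**
iteration 3: .....**....*...
iteration 4: ....*..*..***..
iteration 5: ...*******.*.*.
iteration 6: ..*.*****..*.**
position 6 holds *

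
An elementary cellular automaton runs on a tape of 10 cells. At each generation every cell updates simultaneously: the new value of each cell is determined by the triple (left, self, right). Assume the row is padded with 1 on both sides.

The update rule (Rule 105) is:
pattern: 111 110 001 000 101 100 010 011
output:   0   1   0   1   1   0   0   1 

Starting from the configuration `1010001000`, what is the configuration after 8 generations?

1100100010
0100001001
1001100001
1001101101
1001111111
1001000000
1000011110
1011010011

1011010011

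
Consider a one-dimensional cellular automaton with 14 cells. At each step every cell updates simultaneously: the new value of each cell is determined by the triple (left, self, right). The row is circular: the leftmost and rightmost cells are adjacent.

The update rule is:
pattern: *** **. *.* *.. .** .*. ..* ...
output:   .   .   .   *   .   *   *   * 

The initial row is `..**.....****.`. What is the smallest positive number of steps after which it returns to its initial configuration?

2

**..*****....*
..**.....****.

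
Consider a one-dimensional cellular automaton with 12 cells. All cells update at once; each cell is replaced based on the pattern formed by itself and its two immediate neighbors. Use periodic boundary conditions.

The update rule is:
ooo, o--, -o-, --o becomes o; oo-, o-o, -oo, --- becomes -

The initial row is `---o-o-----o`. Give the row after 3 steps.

o-oo-oo---oo
-------o-o-o
o-----oo-o-o

o-----oo-o-o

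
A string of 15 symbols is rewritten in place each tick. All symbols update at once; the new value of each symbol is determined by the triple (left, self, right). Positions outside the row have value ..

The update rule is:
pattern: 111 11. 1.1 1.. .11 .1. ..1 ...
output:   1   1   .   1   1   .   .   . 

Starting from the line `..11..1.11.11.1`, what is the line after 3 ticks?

..11111.11.1111

..111...11.11..
..1111..11.111.
..11111.11.1111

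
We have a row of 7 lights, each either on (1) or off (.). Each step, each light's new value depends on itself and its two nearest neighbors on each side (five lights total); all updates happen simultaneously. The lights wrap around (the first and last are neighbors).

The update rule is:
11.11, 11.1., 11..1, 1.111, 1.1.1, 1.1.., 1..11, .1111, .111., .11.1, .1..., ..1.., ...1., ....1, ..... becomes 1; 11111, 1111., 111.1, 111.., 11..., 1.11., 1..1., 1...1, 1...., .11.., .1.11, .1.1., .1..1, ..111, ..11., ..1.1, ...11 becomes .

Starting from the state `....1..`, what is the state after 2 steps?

step 1: 111111.
step 2: 11....1

11....1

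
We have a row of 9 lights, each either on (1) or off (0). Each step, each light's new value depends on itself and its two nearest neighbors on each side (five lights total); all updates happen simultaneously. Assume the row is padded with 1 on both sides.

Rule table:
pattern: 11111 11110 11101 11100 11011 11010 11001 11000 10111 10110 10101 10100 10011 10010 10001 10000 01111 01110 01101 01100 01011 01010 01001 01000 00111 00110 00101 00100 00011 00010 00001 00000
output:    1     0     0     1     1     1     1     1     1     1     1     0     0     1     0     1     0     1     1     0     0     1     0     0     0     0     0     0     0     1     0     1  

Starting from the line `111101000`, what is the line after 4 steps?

step 1: 110010000
step 2: 011100100
step 3: 111111000
step 4: 111101100

111101100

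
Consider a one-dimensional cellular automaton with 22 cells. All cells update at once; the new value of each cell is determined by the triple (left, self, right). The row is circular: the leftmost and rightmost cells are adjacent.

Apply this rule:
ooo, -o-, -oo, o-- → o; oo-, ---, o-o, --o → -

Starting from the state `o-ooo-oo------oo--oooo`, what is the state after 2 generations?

--oo--o-o-----o-o-oooo
o-o-o-o-oo----o-o-ooo-

o-o-o-o-oo----o-o-ooo-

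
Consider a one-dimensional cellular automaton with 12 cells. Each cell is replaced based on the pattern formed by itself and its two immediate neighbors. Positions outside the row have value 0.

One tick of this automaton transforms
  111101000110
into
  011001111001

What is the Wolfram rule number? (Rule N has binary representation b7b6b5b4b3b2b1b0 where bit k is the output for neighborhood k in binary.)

position 1: 111 → 1  (bit 7 = 1)
position 3: 110 → 0  (bit 6 = 0)
position 4: 101 → 0  (bit 5 = 0)
position 6: 100 → 1  (bit 4 = 1)
position 0: 011 → 0  (bit 3 = 0)
position 5: 010 → 1  (bit 2 = 1)
position 8: 001 → 1  (bit 1 = 1)
position 7: 000 → 1  (bit 0 = 1)
bits b7..b0 = 10010111 = 151

151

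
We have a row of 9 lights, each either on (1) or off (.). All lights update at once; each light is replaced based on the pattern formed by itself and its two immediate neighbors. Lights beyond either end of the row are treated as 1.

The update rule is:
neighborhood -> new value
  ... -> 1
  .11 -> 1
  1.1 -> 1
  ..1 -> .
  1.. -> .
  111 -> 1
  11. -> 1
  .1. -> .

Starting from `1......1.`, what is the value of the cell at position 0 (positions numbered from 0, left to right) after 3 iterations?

1

iteration 1: 1.1111..1
iteration 2: 111111..1
iteration 3: 111111..1
position 0 holds 1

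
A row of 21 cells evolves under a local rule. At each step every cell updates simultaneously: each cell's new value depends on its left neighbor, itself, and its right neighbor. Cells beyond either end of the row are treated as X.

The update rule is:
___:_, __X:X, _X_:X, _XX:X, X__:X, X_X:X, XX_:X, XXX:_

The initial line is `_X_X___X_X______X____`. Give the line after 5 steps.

_________XX_____XXXXX

XXXXX_XXXXX____XXX__X
____XXX___XX__XX_XXXX
X__XX_XX_XXXXXXXXX___
XXXXXXXXXX_______XX_X
_________XX_____XXXXX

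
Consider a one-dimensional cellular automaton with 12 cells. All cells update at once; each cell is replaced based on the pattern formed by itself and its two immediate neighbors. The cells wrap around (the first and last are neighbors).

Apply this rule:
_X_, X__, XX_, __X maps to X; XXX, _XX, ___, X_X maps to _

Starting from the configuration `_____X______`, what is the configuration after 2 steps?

____XXX_____
___X__XX____

___X__XX____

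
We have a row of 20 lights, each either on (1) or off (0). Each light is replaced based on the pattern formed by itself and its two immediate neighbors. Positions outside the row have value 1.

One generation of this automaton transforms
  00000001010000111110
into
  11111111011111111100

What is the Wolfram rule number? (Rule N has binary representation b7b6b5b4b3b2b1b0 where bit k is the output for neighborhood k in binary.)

159

position 15: 111 → 1  (bit 7 = 1)
position 18: 110 → 0  (bit 6 = 0)
position 8: 101 → 0  (bit 5 = 0)
position 0: 100 → 1  (bit 4 = 1)
position 14: 011 → 1  (bit 3 = 1)
position 7: 010 → 1  (bit 2 = 1)
position 6: 001 → 1  (bit 1 = 1)
position 1: 000 → 1  (bit 0 = 1)
bits b7..b0 = 10011111 = 159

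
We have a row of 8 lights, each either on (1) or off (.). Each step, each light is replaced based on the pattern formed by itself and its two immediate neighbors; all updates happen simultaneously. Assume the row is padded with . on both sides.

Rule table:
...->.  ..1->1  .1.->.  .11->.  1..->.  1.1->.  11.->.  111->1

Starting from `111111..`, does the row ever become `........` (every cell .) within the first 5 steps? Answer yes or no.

.1111...
1.11....
........
all cells are . at step 3

yes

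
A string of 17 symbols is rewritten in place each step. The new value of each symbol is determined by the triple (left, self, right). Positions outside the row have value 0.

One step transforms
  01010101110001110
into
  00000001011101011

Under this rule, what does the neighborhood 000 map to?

1

At position 11 the neighborhood is 000; the next row has 1 there.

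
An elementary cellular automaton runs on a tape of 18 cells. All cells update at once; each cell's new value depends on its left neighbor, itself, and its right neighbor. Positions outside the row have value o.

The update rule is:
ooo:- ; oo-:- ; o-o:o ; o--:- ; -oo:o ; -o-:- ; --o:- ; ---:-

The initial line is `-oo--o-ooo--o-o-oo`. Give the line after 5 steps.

---------------o-o

oo----oo-----o-oo-
------o-------oo-o
--------------o-oo
---------------oo-
---------------o-o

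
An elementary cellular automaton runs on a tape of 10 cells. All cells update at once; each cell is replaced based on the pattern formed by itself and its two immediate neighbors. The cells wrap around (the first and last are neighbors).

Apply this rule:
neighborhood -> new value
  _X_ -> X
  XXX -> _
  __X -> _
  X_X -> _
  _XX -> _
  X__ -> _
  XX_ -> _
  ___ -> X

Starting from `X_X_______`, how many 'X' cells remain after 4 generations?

generation 1: X_X_XXXXX_
generation 2: X_X_______  (repeats generation 0; period 2)
generation 4: X_X_______
count of X: 2

2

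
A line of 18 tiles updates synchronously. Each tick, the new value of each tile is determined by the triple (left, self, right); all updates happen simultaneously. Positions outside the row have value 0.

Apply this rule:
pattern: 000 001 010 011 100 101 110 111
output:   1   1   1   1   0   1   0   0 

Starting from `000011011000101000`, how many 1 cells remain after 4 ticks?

8

111110110011111011
100001100110000110
101111001100111100
111000011001100001
count of 1: 8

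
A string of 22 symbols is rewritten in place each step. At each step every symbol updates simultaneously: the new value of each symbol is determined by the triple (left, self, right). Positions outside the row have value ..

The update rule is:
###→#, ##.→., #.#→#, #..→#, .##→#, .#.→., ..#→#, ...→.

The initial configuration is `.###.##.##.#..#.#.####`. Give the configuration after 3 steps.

###.##.##.#.##.#.####.
##.##.##.#.##.#.####.#
#.##.##.#.##.#.####.#.

#.##.##.#.##.#.####.#.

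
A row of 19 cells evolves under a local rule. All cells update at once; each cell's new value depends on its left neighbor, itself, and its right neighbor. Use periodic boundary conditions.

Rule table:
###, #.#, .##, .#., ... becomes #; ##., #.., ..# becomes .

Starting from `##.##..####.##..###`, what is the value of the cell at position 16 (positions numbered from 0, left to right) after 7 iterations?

#.##...###.##...###
.##..#.##.##..#.###
##...###.##...####.
#..#.##.##..#.###.#
...###.##...####.##
.#.##.##..#.###.##.
.###.##...####.##..
position 16 holds #

#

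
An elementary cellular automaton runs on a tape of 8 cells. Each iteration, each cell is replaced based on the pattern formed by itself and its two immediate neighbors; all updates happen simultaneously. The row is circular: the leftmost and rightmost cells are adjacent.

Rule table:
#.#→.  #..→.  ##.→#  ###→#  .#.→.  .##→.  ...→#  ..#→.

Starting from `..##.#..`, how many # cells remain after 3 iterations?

iteration 1: #..#...#
iteration 2: #....#..
iteration 3: ..##....
count of #: 2

2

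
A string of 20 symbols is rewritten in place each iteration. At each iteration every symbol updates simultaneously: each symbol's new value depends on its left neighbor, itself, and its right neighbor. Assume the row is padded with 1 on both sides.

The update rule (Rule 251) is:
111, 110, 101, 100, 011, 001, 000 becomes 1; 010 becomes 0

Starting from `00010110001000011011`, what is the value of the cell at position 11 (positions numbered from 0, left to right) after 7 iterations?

1

11101111110111111111
11111111111111111111
11111111111111111111  (fixed point — unchanged through iteration 7)
position 11 holds 1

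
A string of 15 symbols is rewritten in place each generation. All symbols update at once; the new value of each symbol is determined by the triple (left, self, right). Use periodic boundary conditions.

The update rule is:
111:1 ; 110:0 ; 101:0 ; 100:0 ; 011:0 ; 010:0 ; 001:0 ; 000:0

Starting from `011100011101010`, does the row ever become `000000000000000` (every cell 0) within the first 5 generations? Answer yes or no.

yes

001000001000000
000000000000000
all cells are 0 at generation 2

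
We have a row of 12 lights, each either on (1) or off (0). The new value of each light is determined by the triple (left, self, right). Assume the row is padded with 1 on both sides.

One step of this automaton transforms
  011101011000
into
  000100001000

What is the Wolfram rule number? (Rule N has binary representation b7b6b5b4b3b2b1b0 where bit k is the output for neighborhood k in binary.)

64

position 2: 111 → 0  (bit 7 = 0)
position 3: 110 → 1  (bit 6 = 1)
position 0: 101 → 0  (bit 5 = 0)
position 9: 100 → 0  (bit 4 = 0)
position 1: 011 → 0  (bit 3 = 0)
position 5: 010 → 0  (bit 2 = 0)
position 11: 001 → 0  (bit 1 = 0)
position 10: 000 → 0  (bit 0 = 0)
bits b7..b0 = 01000000 = 64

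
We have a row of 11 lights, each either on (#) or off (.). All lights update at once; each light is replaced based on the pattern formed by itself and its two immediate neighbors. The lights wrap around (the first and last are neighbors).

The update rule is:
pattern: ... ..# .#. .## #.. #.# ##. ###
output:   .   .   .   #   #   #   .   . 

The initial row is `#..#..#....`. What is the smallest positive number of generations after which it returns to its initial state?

11

.#..#..#...
..#..#..#..
...#..#..#.
....#..#..#
#....#..#..
.#....#..#.
..#....#..#
#..#....#..
.#..#....#.
..#..#....#
#..#..#....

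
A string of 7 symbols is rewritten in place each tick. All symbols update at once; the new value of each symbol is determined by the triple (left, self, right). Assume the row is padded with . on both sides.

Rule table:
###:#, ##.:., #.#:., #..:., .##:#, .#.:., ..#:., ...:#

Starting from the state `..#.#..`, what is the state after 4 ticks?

#.....#
..###..
#.##..#
..#....

..#....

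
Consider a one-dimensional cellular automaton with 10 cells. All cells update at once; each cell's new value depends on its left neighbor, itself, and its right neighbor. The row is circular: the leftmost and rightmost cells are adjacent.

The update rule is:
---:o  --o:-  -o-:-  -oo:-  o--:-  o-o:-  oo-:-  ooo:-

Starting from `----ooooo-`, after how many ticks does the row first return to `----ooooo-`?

ooo-------
----ooooo-

2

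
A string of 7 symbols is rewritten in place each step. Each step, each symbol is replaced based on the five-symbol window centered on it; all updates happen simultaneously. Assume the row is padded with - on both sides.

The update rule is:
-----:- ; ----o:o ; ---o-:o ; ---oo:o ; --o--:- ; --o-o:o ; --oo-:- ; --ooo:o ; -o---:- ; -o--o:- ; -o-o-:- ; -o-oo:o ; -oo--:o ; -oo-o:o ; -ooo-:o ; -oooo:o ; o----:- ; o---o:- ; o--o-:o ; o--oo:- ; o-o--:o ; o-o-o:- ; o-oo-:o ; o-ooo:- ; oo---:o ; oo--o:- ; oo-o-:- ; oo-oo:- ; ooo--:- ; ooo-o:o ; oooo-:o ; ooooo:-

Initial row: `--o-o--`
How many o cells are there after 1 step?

4

ooo-o--
count of o: 4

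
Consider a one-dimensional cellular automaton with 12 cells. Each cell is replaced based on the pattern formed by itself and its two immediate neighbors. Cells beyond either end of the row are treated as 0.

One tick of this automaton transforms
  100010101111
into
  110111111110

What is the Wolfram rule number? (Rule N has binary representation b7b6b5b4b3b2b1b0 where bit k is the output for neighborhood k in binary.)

190

position 9: 111 → 1  (bit 7 = 1)
position 11: 110 → 0  (bit 6 = 0)
position 5: 101 → 1  (bit 5 = 1)
position 1: 100 → 1  (bit 4 = 1)
position 8: 011 → 1  (bit 3 = 1)
position 0: 010 → 1  (bit 2 = 1)
position 3: 001 → 1  (bit 1 = 1)
position 2: 000 → 0  (bit 0 = 0)
bits b7..b0 = 10111110 = 190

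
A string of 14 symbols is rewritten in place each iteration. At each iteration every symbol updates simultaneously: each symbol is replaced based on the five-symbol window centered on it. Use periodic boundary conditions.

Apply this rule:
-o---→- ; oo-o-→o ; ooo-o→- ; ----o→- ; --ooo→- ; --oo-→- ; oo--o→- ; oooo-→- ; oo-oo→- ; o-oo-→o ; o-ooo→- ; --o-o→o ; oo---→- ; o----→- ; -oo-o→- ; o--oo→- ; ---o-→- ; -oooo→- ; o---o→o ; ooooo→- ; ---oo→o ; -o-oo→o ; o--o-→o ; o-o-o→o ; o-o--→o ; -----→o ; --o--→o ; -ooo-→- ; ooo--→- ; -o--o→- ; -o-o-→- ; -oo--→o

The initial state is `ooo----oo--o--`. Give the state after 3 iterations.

------o-o-oo--
oooo--o-oooo--
-----ooo------

-----ooo------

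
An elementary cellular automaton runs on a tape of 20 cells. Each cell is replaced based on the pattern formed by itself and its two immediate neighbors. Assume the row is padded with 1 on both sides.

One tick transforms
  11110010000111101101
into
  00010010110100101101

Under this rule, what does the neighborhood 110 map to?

At position 3 the neighborhood is 110; the next row has 1 there.

1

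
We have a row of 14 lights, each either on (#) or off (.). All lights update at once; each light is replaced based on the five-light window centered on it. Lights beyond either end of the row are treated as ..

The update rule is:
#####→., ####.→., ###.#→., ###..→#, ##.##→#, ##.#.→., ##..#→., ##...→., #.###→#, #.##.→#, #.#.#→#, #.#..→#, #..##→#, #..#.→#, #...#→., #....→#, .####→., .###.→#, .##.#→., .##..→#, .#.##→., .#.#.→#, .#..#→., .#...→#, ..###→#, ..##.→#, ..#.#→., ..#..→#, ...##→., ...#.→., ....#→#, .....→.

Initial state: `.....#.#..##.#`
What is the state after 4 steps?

#.#..#.##.####

step 1: ...#..##.##..#
step 2: .#.#.##.###.##
step 3: ..##.#.###.###
step 4: #.#..#.##.####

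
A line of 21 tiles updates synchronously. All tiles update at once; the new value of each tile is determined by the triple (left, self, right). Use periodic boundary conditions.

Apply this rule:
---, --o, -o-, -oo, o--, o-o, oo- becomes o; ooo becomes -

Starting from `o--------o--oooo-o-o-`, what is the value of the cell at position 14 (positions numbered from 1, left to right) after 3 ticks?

-

ooooooooooooo--oooooo
------------oooo-----
ooooooooooooo--oooooo
position 14 holds -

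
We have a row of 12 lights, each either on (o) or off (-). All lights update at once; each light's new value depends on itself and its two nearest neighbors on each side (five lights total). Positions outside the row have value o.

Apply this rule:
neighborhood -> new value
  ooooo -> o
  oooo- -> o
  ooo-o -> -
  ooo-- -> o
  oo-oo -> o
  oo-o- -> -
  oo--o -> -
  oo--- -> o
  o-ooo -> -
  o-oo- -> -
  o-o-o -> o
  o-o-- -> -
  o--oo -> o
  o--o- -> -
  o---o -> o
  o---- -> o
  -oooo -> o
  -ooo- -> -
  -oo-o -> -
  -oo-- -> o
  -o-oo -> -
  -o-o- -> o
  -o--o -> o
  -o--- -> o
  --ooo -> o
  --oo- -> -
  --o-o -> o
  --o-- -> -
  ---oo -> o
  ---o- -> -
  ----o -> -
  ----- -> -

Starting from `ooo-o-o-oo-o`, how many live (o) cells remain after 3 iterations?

4

oo--ooo---o-
oo-oo-ooo-o-
o-o--o----o-
count of o: 4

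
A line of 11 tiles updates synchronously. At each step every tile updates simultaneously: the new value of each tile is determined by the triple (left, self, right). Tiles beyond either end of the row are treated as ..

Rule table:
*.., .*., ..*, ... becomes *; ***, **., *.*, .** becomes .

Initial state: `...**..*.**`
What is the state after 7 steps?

***..***...
...**...***
***..***...  (repeats step 1; period 2)
step 7: ***..***...

***..***...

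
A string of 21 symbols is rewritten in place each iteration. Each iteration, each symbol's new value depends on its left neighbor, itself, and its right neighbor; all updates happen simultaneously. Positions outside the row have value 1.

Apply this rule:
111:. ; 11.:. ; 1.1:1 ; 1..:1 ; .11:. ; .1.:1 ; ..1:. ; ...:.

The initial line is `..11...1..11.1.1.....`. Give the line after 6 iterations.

iteration 1: 1...1..11...11111....
iteration 2: .1..11...1.......1...
iteration 3: 111...1..11......11..
iteration 4: ...1..11...1.......1.
iteration 5: 1..11...1..11......11
iteration 6: .1...1..11...1.......

.1...1..11...1.......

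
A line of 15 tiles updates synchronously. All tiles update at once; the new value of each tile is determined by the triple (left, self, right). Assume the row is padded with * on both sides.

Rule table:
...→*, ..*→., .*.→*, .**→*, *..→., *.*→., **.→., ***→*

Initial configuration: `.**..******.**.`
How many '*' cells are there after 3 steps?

.*...*****..*..
.*.*.****...*..
.*.*.***..*.*..
count of *: 7

7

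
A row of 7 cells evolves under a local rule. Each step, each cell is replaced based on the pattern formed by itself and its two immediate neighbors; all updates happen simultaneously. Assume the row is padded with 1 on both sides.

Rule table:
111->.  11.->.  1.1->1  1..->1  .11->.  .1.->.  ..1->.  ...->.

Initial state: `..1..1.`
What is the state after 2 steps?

step 1: 1..1..1
step 2: .1..1..

.1..1..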